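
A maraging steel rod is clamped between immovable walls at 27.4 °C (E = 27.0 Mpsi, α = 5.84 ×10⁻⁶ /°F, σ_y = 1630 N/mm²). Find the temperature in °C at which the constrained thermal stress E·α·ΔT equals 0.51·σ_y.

452 °C

E = 27.0 Mpsi = 186.2 GPa.
α = 5.84×10⁻⁶/°F × 9/5 = 10.5×10⁻⁶/K.
σ_y = 1630 N/mm² = 1630 MPa.
E·α·ΔT = 831.3 MPa ⇒ ΔT = 831.3 / (186.2×10³ × 10.5×10⁻⁶) = 424.8 K.
T = 27.4 + 424.8 = 452.2 °C.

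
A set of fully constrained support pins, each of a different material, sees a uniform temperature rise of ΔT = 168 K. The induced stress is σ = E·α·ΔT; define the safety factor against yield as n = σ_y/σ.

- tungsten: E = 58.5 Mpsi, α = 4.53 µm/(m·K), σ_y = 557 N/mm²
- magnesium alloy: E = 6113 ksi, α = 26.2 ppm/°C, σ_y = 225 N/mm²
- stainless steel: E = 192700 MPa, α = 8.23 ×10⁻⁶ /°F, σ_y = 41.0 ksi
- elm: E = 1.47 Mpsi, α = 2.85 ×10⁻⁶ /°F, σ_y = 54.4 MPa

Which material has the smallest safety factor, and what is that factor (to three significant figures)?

In consistent units (E in GPa, α in ×10⁻⁶/K, σ_y in MPa):
  tungsten: E = 403.3, α = 4.53, σ_y = 557.0 → σ = 307 MPa, n = 1.81
  magnesium alloy: E = 42.15, α = 26.2, σ_y = 225.0 → σ = 186 MPa, n = 1.21
  stainless steel: E = 192.7, α = 14.8, σ_y = 282.7 → σ = 480 MPa, n = 0.589
  elm: E = 10.14, α = 5.13, σ_y = 54.40 → σ = 8.74 MPa, n = 6.23
Stainless steel has the lowest safety factor, n = 0.589.

stainless steel, n = 0.589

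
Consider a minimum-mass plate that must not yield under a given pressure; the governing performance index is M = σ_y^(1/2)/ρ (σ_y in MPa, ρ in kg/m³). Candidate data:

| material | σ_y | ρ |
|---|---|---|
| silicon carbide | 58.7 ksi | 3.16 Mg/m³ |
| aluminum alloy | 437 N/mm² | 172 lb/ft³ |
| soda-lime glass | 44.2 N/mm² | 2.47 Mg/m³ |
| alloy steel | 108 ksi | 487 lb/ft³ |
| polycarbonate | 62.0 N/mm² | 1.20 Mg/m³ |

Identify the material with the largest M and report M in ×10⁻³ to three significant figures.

aluminum alloy, M = 7.59×10⁻³

Normalizing units and computing the index:
  silicon carbide: σ_y = 404.7 MPa, ρ = 3160 kg/m³
  aluminum alloy: σ_y = 437.0 MPa, ρ = 2755 kg/m³
  soda-lime glass: σ_y = 44.20 MPa, ρ = 2470 kg/m³
  alloy steel: σ_y = 744.6 MPa, ρ = 7801 kg/m³
  polycarbonate: σ_y = 62.00 MPa, ρ = 1200 kg/m³
  aluminum alloy: M = 7.59×10⁻³
  polycarbonate: M = 6.56×10⁻³
  silicon carbide: M = 6.37×10⁻³
  alloy steel: M = 3.50×10⁻³
  soda-lime glass: M = 2.69×10⁻³
Aluminum alloy has the largest M.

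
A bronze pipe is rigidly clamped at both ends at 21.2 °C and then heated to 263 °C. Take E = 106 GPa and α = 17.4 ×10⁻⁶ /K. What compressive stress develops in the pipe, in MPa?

446 MPa

ΔT = 241.8 K. Constrained thermal stress σ = E·α·ΔT = 106.0×10³ MPa × 17.4×10⁻⁶ × 241.8 = 446 MPa (compressive).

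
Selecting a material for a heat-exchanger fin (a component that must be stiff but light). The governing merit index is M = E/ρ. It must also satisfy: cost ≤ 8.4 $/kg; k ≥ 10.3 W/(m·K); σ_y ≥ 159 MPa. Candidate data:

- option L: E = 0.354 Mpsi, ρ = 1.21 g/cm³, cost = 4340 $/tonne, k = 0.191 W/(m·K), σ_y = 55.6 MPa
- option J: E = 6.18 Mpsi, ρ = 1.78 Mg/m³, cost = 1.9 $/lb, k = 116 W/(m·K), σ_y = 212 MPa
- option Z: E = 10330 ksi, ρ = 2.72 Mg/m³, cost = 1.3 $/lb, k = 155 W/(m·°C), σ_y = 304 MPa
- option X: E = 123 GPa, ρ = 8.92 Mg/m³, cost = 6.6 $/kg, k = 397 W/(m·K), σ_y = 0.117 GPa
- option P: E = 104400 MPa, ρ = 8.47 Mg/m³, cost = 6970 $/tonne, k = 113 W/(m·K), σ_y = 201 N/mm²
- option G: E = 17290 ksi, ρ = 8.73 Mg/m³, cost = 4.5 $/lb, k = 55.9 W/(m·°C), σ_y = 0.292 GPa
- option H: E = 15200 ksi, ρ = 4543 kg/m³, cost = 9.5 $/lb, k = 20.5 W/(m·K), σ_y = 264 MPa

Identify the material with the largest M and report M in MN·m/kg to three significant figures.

option Z, M = 26.2 MN·m/kg

Screen on constraints: cost ≤ 8.4 $/kg; k ≥ 10.3 W/(m·K); σ_y ≥ 159 MPa. Survivors: option J, option Z, option P.
After converting to SI:
  option J: E = 42.61 GPa, ρ = 1780 kg/m³
  option Z: E = 71.22 GPa, ρ = 2720 kg/m³
  option P: E = 104.4 GPa, ρ = 8470 kg/m³
  option Z: M = 26.2 MN·m/kg
  option J: M = 23.9 MN·m/kg
  option P: M = 12.3 MN·m/kg
Option Z ranks first.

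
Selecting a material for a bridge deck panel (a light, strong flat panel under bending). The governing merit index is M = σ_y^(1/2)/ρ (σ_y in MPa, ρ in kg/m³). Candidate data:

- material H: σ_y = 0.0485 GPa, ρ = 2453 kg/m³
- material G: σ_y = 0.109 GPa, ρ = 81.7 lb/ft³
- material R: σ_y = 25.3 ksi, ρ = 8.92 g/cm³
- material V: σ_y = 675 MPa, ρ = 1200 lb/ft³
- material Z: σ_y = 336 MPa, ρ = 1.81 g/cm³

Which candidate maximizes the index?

Normalizing units and computing the index:
  material H: σ_y = 48.50 MPa, ρ = 2453 kg/m³
  material G: σ_y = 109.0 MPa, ρ = 1309 kg/m³
  material R: σ_y = 174.4 MPa, ρ = 8920 kg/m³
  material V: σ_y = 675.0 MPa, ρ = 19220 kg/m³
  material Z: σ_y = 336.0 MPa, ρ = 1810 kg/m³
  material Z: M = 10.1×10⁻³
  material G: M = 7.98×10⁻³
  material H: M = 2.84×10⁻³
  material R: M = 1.48×10⁻³
  material V: M = 1.35×10⁻³
The maximum is for material Z.

material Z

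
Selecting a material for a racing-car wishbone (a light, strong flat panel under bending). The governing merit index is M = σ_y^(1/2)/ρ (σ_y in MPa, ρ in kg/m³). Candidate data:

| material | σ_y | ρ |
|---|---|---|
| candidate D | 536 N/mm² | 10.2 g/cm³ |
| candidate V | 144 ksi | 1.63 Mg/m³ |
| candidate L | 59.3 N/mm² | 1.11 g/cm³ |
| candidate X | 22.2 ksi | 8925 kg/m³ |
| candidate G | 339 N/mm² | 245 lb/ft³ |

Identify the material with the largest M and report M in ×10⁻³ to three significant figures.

Normalizing units and computing the index:
  candidate D: σ_y = 536.0 MPa, ρ = 10200 kg/m³
  candidate V: σ_y = 992.8 MPa, ρ = 1630 kg/m³
  candidate L: σ_y = 59.30 MPa, ρ = 1110 kg/m³
  candidate X: σ_y = 153.1 MPa, ρ = 8925 kg/m³
  candidate G: σ_y = 339.0 MPa, ρ = 3925 kg/m³
  candidate V: M = 19.3×10⁻³
  candidate L: M = 6.94×10⁻³
  candidate G: M = 4.69×10⁻³
  candidate D: M = 2.27×10⁻³
  candidate X: M = 1.39×10⁻³
Highest index: candidate V.

candidate V, M = 19.3×10⁻³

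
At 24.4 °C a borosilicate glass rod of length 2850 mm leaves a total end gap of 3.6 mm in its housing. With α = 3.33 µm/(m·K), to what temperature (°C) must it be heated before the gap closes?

α·L₀·ΔT = 3.6 mm ⇒ ΔT = 3.6 / (3.33×10⁻⁶ × 2850.0) = 379.3 K.
T = 24.4 + 379.3 = 403.7 °C.

404 °C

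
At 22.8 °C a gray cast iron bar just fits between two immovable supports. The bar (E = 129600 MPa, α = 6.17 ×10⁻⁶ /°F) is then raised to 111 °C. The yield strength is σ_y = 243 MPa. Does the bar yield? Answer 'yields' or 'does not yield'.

E = 129600 MPa = 129.6 GPa.
α = 6.17×10⁻⁶/°F × 9/5 = 11.1×10⁻⁶/K.
ΔT = 88.20 K. Constrained thermal stress σ = E·α·ΔT = 129.6×10³ MPa × 11.1×10⁻⁶ × 88.20 = 127 MPa (compressive).
Compare to σ_y = 243 MPa: σ < σ_y, so it does not yield.

does not yield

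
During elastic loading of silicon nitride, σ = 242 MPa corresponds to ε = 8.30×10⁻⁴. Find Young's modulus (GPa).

292 GPa

E = σ/ε = 242 MPa / 8.30×10⁻⁴ = 291600 MPa = 292 GPa.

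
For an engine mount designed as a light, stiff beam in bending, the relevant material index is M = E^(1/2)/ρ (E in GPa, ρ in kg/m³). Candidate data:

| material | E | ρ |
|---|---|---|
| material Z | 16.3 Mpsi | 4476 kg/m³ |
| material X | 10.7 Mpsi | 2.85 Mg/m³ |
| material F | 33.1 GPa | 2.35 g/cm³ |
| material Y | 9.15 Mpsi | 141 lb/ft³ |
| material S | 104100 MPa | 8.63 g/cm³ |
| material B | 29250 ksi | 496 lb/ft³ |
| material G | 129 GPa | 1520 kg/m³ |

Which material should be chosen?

material G

Putting every candidate on a common basis:
  material Z: E = 112.4 GPa, ρ = 4476 kg/m³
  material X: E = 73.77 GPa, ρ = 2850 kg/m³
  material F: E = 33.10 GPa, ρ = 2350 kg/m³
  material Y: E = 63.09 GPa, ρ = 2259 kg/m³
  material S: E = 104.1 GPa, ρ = 8630 kg/m³
  material B: E = 201.7 GPa, ρ = 7945 kg/m³
  material G: E = 129.0 GPa, ρ = 1520 kg/m³
  material G: M = 7.47×10⁻³
  material Y: M = 3.52×10⁻³
  material X: M = 3.01×10⁻³
  material F: M = 2.45×10⁻³
  material Z: M = 2.37×10⁻³
  material B: M = 1.79×10⁻³
  material S: M = 1.18×10⁻³
Material G has the largest M.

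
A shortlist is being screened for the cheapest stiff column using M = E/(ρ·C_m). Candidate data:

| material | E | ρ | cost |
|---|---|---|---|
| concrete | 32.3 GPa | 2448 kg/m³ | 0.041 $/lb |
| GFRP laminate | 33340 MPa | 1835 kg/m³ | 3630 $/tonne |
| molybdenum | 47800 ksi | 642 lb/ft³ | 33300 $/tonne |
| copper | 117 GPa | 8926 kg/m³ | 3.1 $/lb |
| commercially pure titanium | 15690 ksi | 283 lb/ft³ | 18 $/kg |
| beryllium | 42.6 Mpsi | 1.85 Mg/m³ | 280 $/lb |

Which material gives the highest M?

Convert each candidate to consistent units, then evaluate M:
  concrete: E = 32.30 GPa, ρ = 2448 kg/m³, cost = 0.09039 $/kg
  GFRP laminate: E = 33.34 GPa, ρ = 1835 kg/m³, cost = 3.630 $/kg
  molybdenum: E = 329.6 GPa, ρ = 10280 kg/m³, cost = 33.30 $/kg
  copper: E = 117.0 GPa, ρ = 8926 kg/m³, cost = 6.834 $/kg
  commercially pure titanium: E = 108.2 GPa, ρ = 4533 kg/m³, cost = 18.00 $/kg
  beryllium: E = 293.7 GPa, ρ = 1850 kg/m³, cost = 617.3 $/kg
  concrete: M = 146 MN·m per $
  GFRP laminate: M = 5.01 MN·m per $
  copper: M = 1.92 MN·m per $
  commercially pure titanium: M = 1.33 MN·m per $
  molybdenum: M = 0.962 MN·m per $
  beryllium: M = 0.257 MN·m per $
Concrete ranks first.

concrete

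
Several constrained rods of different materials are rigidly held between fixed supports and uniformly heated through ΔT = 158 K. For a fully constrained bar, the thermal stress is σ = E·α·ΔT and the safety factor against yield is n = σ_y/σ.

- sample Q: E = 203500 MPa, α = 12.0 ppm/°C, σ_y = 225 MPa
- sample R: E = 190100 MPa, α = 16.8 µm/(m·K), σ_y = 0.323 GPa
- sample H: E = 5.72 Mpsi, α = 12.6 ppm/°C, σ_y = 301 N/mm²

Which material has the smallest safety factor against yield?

In consistent units (E in GPa, α in ×10⁻⁶/K, σ_y in MPa):
  sample Q: E = 203.5, α = 12.0, σ_y = 225.0 → σ = 386 MPa, n = 0.583
  sample R: E = 190.1, α = 16.8, σ_y = 323.0 → σ = 505 MPa, n = 0.640
  sample H: E = 39.44, α = 12.6, σ_y = 301.0 → σ = 78.5 MPa, n = 3.83
The minimum is sample Q at n = 0.583.

sample Q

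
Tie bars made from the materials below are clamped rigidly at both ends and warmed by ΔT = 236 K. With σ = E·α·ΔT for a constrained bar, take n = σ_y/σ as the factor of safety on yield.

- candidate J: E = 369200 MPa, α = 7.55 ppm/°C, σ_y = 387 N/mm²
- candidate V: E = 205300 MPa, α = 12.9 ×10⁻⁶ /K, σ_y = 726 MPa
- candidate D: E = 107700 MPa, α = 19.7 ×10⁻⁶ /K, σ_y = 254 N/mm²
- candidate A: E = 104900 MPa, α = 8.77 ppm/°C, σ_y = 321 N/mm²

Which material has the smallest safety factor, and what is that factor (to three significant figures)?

Per material, after unit conversion:
  candidate J: E = 369.2, α = 7.55, σ_y = 387.0 → σ = 658 MPa, n = 0.588
  candidate V: E = 205.3, α = 12.9, σ_y = 726.0 → σ = 625 MPa, n = 1.16
  candidate D: E = 107.7, α = 19.7, σ_y = 254.0 → σ = 501 MPa, n = 0.507
  candidate A: E = 104.9, α = 8.77, σ_y = 321.0 → σ = 217 MPa, n = 1.48
The minimum is candidate D at n = 0.507.

candidate D, n = 0.507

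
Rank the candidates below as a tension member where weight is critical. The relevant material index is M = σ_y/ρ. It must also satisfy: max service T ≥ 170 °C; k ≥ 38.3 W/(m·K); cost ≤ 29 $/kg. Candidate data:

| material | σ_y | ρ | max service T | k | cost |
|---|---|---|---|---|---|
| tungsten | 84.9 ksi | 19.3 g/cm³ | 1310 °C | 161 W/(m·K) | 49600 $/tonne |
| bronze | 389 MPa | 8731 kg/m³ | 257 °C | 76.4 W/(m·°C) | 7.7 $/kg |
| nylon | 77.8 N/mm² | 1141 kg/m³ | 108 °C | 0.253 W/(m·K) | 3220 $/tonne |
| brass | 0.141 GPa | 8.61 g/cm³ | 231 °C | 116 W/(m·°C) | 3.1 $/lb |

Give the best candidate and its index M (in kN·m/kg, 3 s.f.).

bronze, M = 44.6 kN·m/kg

Screen on constraints: max service T ≥ 170 °C; k ≥ 38.3 W/(m·K); cost ≤ 29 $/kg. Survivors: bronze, brass.
Putting every candidate on a common basis:
  bronze: σ_y = 389.0 MPa, ρ = 8731 kg/m³
  brass: σ_y = 141.0 MPa, ρ = 8610 kg/m³
  bronze: M = 44.6 kN·m/kg
  brass: M = 16.4 kN·m/kg
Highest index: bronze.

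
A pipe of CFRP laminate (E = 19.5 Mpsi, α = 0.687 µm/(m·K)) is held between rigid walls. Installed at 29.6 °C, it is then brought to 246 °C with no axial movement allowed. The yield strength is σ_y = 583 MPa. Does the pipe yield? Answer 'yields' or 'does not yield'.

E = 19.5 Mpsi = 134.4 GPa.
ΔT = 216.4 K. Constrained thermal stress σ = E·α·ΔT = 134.4×10³ MPa × 0.687×10⁻⁶ × 216.4 = 20.0 MPa (compressive).
Compare to σ_y = 583 MPa: σ < σ_y, so it does not yield.

does not yield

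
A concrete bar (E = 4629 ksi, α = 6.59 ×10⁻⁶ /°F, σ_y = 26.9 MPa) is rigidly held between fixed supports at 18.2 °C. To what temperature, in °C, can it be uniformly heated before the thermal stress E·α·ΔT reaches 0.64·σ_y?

E = 4629 ksi = 31.92 GPa.
α = 6.59×10⁻⁶/°F × 9/5 = 11.9×10⁻⁶/K.
E·α·ΔT = 17.22 MPa ⇒ ΔT = 17.22 / (31.92×10³ × 11.9×10⁻⁶) = 45.47 K.
T = 18.2 + 45.47 = 63.67 °C.

63.7 °C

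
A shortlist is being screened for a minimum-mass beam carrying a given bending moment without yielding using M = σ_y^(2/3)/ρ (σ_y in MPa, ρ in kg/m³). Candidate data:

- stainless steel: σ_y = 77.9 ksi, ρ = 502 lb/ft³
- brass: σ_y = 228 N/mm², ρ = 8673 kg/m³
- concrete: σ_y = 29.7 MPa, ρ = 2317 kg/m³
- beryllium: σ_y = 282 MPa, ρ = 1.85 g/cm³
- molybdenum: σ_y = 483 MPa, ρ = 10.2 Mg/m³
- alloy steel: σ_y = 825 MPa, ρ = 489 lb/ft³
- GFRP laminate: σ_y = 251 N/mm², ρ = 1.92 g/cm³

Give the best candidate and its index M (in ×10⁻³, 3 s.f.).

beryllium, M = 23.2×10⁻³

Normalizing units and computing the index:
  stainless steel: σ_y = 537.1 MPa, ρ = 8041 kg/m³
  brass: σ_y = 228.0 MPa, ρ = 8673 kg/m³
  concrete: σ_y = 29.70 MPa, ρ = 2317 kg/m³
  beryllium: σ_y = 282.0 MPa, ρ = 1850 kg/m³
  molybdenum: σ_y = 483.0 MPa, ρ = 10200 kg/m³
  alloy steel: σ_y = 825.0 MPa, ρ = 7833 kg/m³
  GFRP laminate: σ_y = 251.0 MPa, ρ = 1920 kg/m³
  beryllium: M = 23.2×10⁻³
  GFRP laminate: M = 20.7×10⁻³
  alloy steel: M = 11.2×10⁻³
  stainless steel: M = 8.22×10⁻³
  molybdenum: M = 6.04×10⁻³
  brass: M = 4.30×10⁻³
  concrete: M = 4.14×10⁻³
Beryllium has the largest M.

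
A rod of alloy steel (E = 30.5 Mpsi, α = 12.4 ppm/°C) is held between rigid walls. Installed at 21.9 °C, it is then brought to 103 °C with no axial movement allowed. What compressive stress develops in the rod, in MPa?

E = 30.5 Mpsi = 210.3 GPa.
ΔT = 81.10 K. Constrained thermal stress σ = E·α·ΔT = 210.3×10³ MPa × 12.4×10⁻⁶ × 81.10 = 211 MPa (compressive).

211 MPa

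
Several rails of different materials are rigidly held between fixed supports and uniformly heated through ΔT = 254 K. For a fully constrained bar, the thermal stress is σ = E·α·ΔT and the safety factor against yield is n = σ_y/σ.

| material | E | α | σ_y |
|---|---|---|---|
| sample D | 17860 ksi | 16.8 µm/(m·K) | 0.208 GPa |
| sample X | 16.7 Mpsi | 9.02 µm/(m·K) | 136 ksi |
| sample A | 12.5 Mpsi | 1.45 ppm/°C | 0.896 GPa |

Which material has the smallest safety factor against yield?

With everything in SI (GPa, ×10⁻⁶/K, MPa):
  sample D: E = 123.1, α = 16.8, σ_y = 208.0 → σ = 525 MPa, n = 0.396
  sample X: E = 115.1, α = 9.02, σ_y = 937.7 → σ = 264 MPa, n = 3.55
  sample A: E = 86.18, α = 1.45, σ_y = 896.0 → σ = 31.7 MPa, n = 28.2
The minimum is sample D at n = 0.396.

sample D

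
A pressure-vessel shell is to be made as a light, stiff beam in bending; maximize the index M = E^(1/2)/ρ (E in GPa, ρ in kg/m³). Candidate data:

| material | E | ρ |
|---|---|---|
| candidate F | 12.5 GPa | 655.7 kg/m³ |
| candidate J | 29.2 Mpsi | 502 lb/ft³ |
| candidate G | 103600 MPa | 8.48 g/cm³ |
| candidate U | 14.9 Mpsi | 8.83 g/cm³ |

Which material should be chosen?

candidate F

Normalizing units and computing the index:
  candidate F: E = 12.50 GPa, ρ = 655.7 kg/m³
  candidate J: E = 201.3 GPa, ρ = 8041 kg/m³
  candidate G: E = 103.6 GPa, ρ = 8480 kg/m³
  candidate U: E = 102.7 GPa, ρ = 8830 kg/m³
  candidate F: M = 5.39×10⁻³
  candidate J: M = 1.76×10⁻³
  candidate G: M = 1.20×10⁻³
  candidate U: M = 1.15×10⁻³
Candidate F ranks first.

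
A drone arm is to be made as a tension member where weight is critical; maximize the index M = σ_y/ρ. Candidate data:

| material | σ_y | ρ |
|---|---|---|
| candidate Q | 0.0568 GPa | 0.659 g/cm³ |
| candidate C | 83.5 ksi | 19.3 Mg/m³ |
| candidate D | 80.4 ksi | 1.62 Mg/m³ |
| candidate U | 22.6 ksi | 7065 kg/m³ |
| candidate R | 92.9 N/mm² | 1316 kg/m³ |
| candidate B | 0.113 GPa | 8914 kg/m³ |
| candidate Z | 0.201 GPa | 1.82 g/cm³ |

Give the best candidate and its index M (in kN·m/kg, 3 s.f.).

Normalizing units and computing the index:
  candidate Q: σ_y = 56.80 MPa, ρ = 659.0 kg/m³
  candidate C: σ_y = 575.7 MPa, ρ = 19300 kg/m³
  candidate D: σ_y = 554.3 MPa, ρ = 1620 kg/m³
  candidate U: σ_y = 155.8 MPa, ρ = 7065 kg/m³
  candidate R: σ_y = 92.90 MPa, ρ = 1316 kg/m³
  candidate B: σ_y = 113.0 MPa, ρ = 8914 kg/m³
  candidate Z: σ_y = 201.0 MPa, ρ = 1820 kg/m³
  candidate D: M = 342 kN·m/kg
  candidate Z: M = 110 kN·m/kg
  candidate Q: M = 86.2 kN·m/kg
  candidate R: M = 70.6 kN·m/kg
  candidate C: M = 29.8 kN·m/kg
  candidate U: M = 22.1 kN·m/kg
  candidate B: M = 12.7 kN·m/kg
Highest index: candidate D.

candidate D, M = 342 kN·m/kg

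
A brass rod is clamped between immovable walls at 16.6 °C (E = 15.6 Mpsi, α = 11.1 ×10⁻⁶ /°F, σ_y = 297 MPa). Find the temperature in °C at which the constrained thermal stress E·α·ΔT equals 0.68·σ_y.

111 °C

E = 15.6 Mpsi = 107.6 GPa.
α = 11.1×10⁻⁶/°F × 9/5 = 20.0×10⁻⁶/K.
E·α·ΔT = 202.0 MPa ⇒ ΔT = 202.0 / (107.6×10³ × 20.0×10⁻⁶) = 93.98 K.
T = 16.6 + 93.98 = 110.6 °C.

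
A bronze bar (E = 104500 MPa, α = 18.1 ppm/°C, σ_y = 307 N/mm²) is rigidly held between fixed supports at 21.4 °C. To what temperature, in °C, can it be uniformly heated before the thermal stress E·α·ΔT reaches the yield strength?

E = 104500 MPa = 104.5 GPa.
σ_y = 307 N/mm² = 307.0 MPa.
E·α·ΔT = 307.0 MPa ⇒ ΔT = 307.0 / (104.5×10³ × 18.1×10⁻⁶) = 162.3 K.
T = 21.4 + 162.3 = 183.7 °C.

184 °C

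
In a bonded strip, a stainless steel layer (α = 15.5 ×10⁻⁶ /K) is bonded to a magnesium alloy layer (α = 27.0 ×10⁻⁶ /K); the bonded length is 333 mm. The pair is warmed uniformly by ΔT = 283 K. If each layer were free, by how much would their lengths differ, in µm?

1080 µm

Δα = |15.5 − 27.0|×10⁻⁶/K = 11.5×10⁻⁶/K.
ΔL_mismatch = Δα·L·ΔT = 11.5×10⁻⁶ × 333.0 mm × 283.0 K = 1080 µm.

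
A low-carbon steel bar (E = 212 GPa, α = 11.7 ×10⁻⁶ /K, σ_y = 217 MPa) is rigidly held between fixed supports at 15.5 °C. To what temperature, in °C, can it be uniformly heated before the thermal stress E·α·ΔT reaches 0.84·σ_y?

E·α·ΔT = 182.3 MPa ⇒ ΔT = 182.3 / (212.0×10³ × 11.7×10⁻⁶) = 73.49 K.
T = 15.5 + 73.49 = 88.99 °C.

89.0 °C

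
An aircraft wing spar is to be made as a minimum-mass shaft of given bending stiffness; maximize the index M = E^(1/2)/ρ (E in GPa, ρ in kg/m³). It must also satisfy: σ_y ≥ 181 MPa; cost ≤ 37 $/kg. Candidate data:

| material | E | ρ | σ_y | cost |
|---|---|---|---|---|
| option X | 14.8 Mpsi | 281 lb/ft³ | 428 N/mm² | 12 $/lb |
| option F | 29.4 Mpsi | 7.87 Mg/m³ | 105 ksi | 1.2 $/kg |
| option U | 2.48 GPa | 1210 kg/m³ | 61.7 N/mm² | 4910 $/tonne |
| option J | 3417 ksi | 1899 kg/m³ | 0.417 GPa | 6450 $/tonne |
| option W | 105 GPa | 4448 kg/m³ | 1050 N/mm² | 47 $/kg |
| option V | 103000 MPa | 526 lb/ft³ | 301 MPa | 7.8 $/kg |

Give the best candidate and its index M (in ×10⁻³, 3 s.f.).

Screen on constraints: σ_y ≥ 181 MPa; cost ≤ 37 $/kg. Survivors: option X, option F, option J, option V.
In SI units:
  option X: E = 102.0 GPa, ρ = 4501 kg/m³
  option F: E = 202.7 GPa, ρ = 7870 kg/m³
  option J: E = 23.56 GPa, ρ = 1899 kg/m³
  option V: E = 103.0 GPa, ρ = 8426 kg/m³
  option J: M = 2.56×10⁻³
  option X: M = 2.24×10⁻³
  option F: M = 1.81×10⁻³
  option V: M = 1.20×10⁻³
Option J has the largest M.

option J, M = 2.56×10⁻³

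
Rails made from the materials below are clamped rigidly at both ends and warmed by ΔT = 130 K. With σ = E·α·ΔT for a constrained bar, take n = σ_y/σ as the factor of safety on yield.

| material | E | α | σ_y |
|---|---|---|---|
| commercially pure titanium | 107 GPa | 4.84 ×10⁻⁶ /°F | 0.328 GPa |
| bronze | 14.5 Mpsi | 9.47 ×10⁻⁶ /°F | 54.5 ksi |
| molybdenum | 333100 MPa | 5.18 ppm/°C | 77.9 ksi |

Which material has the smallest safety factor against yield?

bronze

With everything in SI (GPa, ×10⁻⁶/K, MPa):
  commercially pure titanium: E = 107.0, α = 8.71, σ_y = 328.0 → σ = 121 MPa, n = 2.71
  bronze: E = 99.97, α = 17.0, σ_y = 375.8 → σ = 222 MPa, n = 1.70
  molybdenum: E = 333.1, α = 5.18, σ_y = 537.1 → σ = 224 MPa, n = 2.39
The minimum is bronze at n = 1.70.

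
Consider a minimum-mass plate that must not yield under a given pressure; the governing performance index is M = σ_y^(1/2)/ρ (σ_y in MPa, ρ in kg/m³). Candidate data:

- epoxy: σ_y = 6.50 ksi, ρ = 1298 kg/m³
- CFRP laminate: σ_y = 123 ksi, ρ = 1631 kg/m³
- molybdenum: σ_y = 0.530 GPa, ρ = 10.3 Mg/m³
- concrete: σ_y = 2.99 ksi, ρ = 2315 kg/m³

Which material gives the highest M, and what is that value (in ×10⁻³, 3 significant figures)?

CFRP laminate, M = 17.9×10⁻³

After converting to SI:
  epoxy: σ_y = 44.82 MPa, ρ = 1298 kg/m³
  CFRP laminate: σ_y = 848.1 MPa, ρ = 1631 kg/m³
  molybdenum: σ_y = 530.0 MPa, ρ = 10300 kg/m³
  concrete: σ_y = 20.62 MPa, ρ = 2315 kg/m³
  CFRP laminate: M = 17.9×10⁻³
  epoxy: M = 5.16×10⁻³
  molybdenum: M = 2.24×10⁻³
  concrete: M = 1.96×10⁻³
Highest index: CFRP laminate.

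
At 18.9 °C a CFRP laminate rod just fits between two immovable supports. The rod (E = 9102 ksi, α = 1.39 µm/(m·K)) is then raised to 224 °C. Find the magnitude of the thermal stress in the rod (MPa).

17.9 MPa

E = 9102 ksi = 62.76 GPa.
ΔT = 205.1 K. Constrained thermal stress σ = E·α·ΔT = 62.76×10³ MPa × 1.39×10⁻⁶ × 205.1 = 17.9 MPa (compressive).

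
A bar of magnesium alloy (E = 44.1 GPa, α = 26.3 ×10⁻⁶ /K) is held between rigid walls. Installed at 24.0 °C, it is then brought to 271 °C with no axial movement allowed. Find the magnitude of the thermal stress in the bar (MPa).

ΔT = 247.0 K. Constrained thermal stress σ = E·α·ΔT = 44.10×10³ MPa × 26.3×10⁻⁶ × 247.0 = 286 MPa (compressive).

286 MPa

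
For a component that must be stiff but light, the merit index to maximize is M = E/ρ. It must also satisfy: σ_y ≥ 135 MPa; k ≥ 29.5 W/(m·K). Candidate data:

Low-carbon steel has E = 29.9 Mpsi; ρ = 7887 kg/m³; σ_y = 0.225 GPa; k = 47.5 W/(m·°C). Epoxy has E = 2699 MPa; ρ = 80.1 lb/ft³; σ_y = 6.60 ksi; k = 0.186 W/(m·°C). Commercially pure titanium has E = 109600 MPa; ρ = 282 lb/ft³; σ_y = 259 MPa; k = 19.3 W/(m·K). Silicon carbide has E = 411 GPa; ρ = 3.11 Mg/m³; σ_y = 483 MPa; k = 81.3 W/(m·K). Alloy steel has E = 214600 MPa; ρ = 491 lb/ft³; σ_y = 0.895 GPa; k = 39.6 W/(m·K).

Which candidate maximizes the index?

silicon carbide

Screen on constraints: σ_y ≥ 135 MPa; k ≥ 29.5 W/(m·K). Survivors: low-carbon steel, silicon carbide, alloy steel.
In SI units:
  low-carbon steel: E = 206.2 GPa, ρ = 7887 kg/m³
  silicon carbide: E = 411.0 GPa, ρ = 3110 kg/m³
  alloy steel: E = 214.6 GPa, ρ = 7865 kg/m³
  silicon carbide: M = 132 MN·m/kg
  alloy steel: M = 27.3 MN·m/kg
  low-carbon steel: M = 26.1 MN·m/kg
Silicon carbide has the largest M.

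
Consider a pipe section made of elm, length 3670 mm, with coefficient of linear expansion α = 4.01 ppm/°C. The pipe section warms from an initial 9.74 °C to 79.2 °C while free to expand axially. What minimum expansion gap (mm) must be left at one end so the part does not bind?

1.02 mm

ΔT = 79.2 − 9.74 = 69.46 K.
ΔL = α·L₀·ΔT = 4.01×10⁻⁶ × 3670 mm × 69.46 K = 1.02 mm.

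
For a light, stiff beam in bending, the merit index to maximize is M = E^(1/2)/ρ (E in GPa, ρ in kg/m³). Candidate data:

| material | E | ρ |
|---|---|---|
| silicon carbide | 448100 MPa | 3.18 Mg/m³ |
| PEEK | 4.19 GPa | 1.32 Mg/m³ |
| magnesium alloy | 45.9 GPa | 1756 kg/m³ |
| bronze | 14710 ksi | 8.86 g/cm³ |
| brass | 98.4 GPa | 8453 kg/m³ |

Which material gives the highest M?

After converting to SI:
  silicon carbide: E = 448.1 GPa, ρ = 3180 kg/m³
  PEEK: E = 4.190 GPa, ρ = 1320 kg/m³
  magnesium alloy: E = 45.90 GPa, ρ = 1756 kg/m³
  bronze: E = 101.4 GPa, ρ = 8860 kg/m³
  brass: E = 98.40 GPa, ρ = 8453 kg/m³
  silicon carbide: M = 6.66×10⁻³
  magnesium alloy: M = 3.86×10⁻³
  PEEK: M = 1.55×10⁻³
  brass: M = 1.17×10⁻³
  bronze: M = 1.14×10⁻³
The maximum is for silicon carbide.

silicon carbide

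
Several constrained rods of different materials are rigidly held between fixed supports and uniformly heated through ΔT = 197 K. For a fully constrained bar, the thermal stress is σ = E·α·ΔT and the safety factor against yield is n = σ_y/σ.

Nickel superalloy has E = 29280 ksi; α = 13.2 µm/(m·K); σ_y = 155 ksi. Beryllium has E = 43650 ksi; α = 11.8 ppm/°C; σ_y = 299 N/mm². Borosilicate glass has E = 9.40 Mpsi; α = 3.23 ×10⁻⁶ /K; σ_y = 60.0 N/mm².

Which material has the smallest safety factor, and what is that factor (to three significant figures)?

beryllium, n = 0.427

In consistent units (E in GPa, α in ×10⁻⁶/K, σ_y in MPa):
  nickel superalloy: E = 201.9, α = 13.2, σ_y = 1069 → σ = 525 MPa, n = 2.04
  beryllium: E = 301.0, α = 11.8, σ_y = 299.0 → σ = 700 MPa, n = 0.427
  borosilicate glass: E = 64.81, α = 3.23, σ_y = 60.00 → σ = 41.2 MPa, n = 1.45
Smallest n: beryllium with n = 0.427.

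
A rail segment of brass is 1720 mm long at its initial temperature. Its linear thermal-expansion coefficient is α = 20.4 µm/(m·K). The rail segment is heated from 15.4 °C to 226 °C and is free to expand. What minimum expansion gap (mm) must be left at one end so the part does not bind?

7.39 mm

ΔT = 226 − 15.4 = 210.6 K.
ΔL = α·L₀·ΔT = 20.4×10⁻⁶ × 1720 mm × 210.6 K = 7.39 mm.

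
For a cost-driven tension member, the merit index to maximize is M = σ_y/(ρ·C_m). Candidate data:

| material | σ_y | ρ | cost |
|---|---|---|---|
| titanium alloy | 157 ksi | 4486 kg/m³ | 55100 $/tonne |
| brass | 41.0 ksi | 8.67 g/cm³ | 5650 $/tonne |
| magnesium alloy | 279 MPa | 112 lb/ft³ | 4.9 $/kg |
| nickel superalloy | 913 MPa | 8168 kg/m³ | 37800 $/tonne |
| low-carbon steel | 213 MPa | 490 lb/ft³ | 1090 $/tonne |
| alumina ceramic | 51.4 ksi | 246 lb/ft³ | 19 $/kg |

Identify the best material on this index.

magnesium alloy

Convert each candidate to consistent units, then evaluate M:
  titanium alloy: σ_y = 1082 MPa, ρ = 4486 kg/m³, cost = 55.10 $/kg
  brass: σ_y = 282.7 MPa, ρ = 8670 kg/m³, cost = 5.650 $/kg
  magnesium alloy: σ_y = 279.0 MPa, ρ = 1794 kg/m³, cost = 4.900 $/kg
  nickel superalloy: σ_y = 913.0 MPa, ρ = 8168 kg/m³, cost = 37.80 $/kg
  low-carbon steel: σ_y = 213.0 MPa, ρ = 7849 kg/m³, cost = 1.090 $/kg
  alumina ceramic: σ_y = 354.4 MPa, ρ = 3941 kg/m³, cost = 19.00 $/kg
  magnesium alloy: M = 31.7 kN·m per $
  low-carbon steel: M = 24.9 kN·m per $
  brass: M = 5.77 kN·m per $
  alumina ceramic: M = 4.73 kN·m per $
  titanium alloy: M = 4.38 kN·m per $
  nickel superalloy: M = 2.96 kN·m per $
The maximum is for magnesium alloy.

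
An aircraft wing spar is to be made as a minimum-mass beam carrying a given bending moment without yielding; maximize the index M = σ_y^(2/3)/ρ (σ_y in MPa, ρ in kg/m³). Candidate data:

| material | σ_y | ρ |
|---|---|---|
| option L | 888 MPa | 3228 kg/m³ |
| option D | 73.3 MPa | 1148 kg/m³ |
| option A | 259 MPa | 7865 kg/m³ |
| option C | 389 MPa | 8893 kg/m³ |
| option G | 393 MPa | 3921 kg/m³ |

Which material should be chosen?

option L

Evaluate M for each candidate:
  option L: M = 28.6×10⁻³
  option D: M = 15.3×10⁻³
  option G: M = 13.7×10⁻³
  option C: M = 5.99×10⁻³
  option A: M = 5.17×10⁻³
The maximum is for option L.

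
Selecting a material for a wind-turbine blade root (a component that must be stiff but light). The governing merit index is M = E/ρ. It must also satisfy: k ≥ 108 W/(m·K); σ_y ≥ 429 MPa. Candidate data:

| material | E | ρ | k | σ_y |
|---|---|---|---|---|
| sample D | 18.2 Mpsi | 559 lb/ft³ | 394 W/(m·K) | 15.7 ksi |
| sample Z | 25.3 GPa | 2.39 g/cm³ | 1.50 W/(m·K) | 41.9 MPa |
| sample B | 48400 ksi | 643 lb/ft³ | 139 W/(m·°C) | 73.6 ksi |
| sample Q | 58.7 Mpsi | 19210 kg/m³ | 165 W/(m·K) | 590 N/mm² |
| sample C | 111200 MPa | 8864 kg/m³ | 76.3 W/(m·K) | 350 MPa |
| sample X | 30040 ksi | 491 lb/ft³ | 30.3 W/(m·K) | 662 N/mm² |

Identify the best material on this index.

Screen on constraints: k ≥ 108 W/(m·K); σ_y ≥ 429 MPa. Survivors: sample B, sample Q.
Putting every candidate on a common basis:
  sample B: E = 333.7 GPa, ρ = 10300 kg/m³
  sample Q: E = 404.7 GPa, ρ = 19210 kg/m³
  sample B: M = 32.4 MN·m/kg
  sample Q: M = 21.1 MN·m/kg
Highest index: sample B.

sample B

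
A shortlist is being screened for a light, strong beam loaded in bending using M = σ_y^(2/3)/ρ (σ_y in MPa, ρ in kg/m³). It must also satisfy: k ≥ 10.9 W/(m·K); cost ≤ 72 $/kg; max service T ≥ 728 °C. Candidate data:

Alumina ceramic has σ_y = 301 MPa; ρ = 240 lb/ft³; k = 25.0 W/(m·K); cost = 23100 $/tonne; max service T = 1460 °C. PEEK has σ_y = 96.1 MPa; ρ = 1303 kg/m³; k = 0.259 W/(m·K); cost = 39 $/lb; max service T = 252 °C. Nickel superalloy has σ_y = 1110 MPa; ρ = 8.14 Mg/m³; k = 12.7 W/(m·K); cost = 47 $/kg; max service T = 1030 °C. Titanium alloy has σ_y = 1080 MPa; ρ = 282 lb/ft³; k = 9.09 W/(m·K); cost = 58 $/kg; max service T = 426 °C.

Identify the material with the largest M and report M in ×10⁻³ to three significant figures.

Screen on constraints: k ≥ 10.9 W/(m·K); cost ≤ 72 $/kg; max service T ≥ 728 °C. Survivors: alumina ceramic, nickel superalloy.
After converting to SI:
  alumina ceramic: σ_y = 301.0 MPa, ρ = 3844 kg/m³
  nickel superalloy: σ_y = 1110 MPa, ρ = 8140 kg/m³
  nickel superalloy: M = 13.2×10⁻³
  alumina ceramic: M = 11.7×10⁻³
The maximum is for nickel superalloy.

nickel superalloy, M = 13.2×10⁻³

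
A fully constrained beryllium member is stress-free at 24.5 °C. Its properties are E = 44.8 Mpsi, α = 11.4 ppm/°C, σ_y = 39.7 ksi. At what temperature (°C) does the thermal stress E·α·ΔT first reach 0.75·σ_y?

E = 44.8 Mpsi = 308.9 GPa.
σ_y = 39.7 ksi = 273.7 MPa.
E·α·ΔT = 205.3 MPa ⇒ ΔT = 205.3 / (308.9×10³ × 11.4×10⁻⁶) = 58.30 K.
T = 24.5 + 58.30 = 82.80 °C.

82.8 °C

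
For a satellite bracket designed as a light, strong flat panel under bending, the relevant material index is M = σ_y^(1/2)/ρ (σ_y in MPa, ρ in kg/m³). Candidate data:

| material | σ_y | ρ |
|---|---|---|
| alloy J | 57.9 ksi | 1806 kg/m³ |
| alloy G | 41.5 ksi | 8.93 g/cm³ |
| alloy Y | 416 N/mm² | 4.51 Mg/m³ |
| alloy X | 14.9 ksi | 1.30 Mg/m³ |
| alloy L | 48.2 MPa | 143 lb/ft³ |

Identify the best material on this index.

Putting every candidate on a common basis:
  alloy J: σ_y = 399.2 MPa, ρ = 1806 kg/m³
  alloy G: σ_y = 286.1 MPa, ρ = 8930 kg/m³
  alloy Y: σ_y = 416.0 MPa, ρ = 4510 kg/m³
  alloy X: σ_y = 102.7 MPa, ρ = 1300 kg/m³
  alloy L: σ_y = 48.20 MPa, ρ = 2291 kg/m³
  alloy J: M = 11.1×10⁻³
  alloy X: M = 7.80×10⁻³
  alloy Y: M = 4.52×10⁻³
  alloy L: M = 3.03×10⁻³
  alloy G: M = 1.89×10⁻³
Alloy J ranks first.

alloy J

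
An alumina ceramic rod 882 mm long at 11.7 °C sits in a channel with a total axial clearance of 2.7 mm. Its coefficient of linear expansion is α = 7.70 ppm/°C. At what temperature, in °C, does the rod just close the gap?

409 °C

α·L₀·ΔT = 2.7 mm ⇒ ΔT = 2.7 / (7.70×10⁻⁶ × 882.0) = 397.6 K.
T = 11.7 + 397.6 = 409.3 °C.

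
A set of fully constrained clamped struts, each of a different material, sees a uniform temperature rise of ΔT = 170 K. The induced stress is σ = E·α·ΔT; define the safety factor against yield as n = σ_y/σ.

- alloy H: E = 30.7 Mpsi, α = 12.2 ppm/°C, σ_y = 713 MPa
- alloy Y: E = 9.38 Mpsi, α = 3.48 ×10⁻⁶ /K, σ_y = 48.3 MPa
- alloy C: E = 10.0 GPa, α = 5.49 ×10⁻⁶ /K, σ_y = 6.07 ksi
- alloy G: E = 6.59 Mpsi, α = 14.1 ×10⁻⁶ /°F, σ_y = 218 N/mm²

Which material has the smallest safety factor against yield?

alloy G

In consistent units (E in GPa, α in ×10⁻⁶/K, σ_y in MPa):
  alloy H: E = 211.7, α = 12.2, σ_y = 713.0 → σ = 439 MPa, n = 1.62
  alloy Y: E = 64.67, α = 3.48, σ_y = 48.30 → σ = 38.3 MPa, n = 1.26
  alloy C: E = 10.00, α = 5.49, σ_y = 41.85 → σ = 9.33 MPa, n = 4.48
  alloy G: E = 45.44, α = 25.4, σ_y = 218.0 → σ = 196 MPa, n = 1.11
The minimum is alloy G at n = 1.11.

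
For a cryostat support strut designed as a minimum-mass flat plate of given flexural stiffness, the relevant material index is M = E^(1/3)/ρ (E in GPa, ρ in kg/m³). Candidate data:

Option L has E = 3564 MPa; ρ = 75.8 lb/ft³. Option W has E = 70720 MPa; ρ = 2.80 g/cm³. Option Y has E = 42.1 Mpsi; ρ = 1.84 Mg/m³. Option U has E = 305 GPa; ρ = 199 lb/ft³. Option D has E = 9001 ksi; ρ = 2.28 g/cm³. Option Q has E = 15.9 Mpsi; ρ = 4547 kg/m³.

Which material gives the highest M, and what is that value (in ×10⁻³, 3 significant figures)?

Convert each candidate to consistent units, then evaluate M:
  option L: E = 3.564 GPa, ρ = 1214 kg/m³
  option W: E = 70.72 GPa, ρ = 2800 kg/m³
  option Y: E = 290.3 GPa, ρ = 1840 kg/m³
  option U: E = 305.0 GPa, ρ = 3188 kg/m³
  option D: E = 62.06 GPa, ρ = 2280 kg/m³
  option Q: E = 109.6 GPa, ρ = 4547 kg/m³
  option Y: M = 3.60×10⁻³
  option U: M = 2.11×10⁻³
  option D: M = 1.74×10⁻³
  option W: M = 1.48×10⁻³
  option L: M = 1.26×10⁻³
  option Q: M = 1.05×10⁻³
Option Y ranks first.

option Y, M = 3.60×10⁻³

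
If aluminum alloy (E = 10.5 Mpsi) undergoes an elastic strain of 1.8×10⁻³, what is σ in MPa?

E = 10.5 Mpsi = 72.39 GPa.
σ = E·ε = 72390 MPa × 1.8×10⁻³ = 130 MPa.

130 MPa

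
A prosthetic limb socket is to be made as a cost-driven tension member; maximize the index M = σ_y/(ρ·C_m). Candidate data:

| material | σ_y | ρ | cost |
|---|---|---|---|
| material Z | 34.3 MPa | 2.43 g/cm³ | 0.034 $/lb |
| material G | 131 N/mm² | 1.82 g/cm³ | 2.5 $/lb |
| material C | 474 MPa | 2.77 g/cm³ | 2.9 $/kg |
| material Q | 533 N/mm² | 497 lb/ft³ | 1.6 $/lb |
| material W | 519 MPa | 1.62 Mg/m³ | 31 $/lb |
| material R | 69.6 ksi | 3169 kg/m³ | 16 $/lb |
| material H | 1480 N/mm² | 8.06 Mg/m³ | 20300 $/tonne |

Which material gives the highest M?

material Z

Normalizing units and computing the index:
  material Z: σ_y = 34.30 MPa, ρ = 2430 kg/m³, cost = 0.07496 $/kg
  material G: σ_y = 131.0 MPa, ρ = 1820 kg/m³, cost = 5.511 $/kg
  material C: σ_y = 474.0 MPa, ρ = 2770 kg/m³, cost = 2.900 $/kg
  material Q: σ_y = 533.0 MPa, ρ = 7961 kg/m³, cost = 3.527 $/kg
  material W: σ_y = 519.0 MPa, ρ = 1620 kg/m³, cost = 68.34 $/kg
  material R: σ_y = 479.9 MPa, ρ = 3169 kg/m³, cost = 35.27 $/kg
  material H: σ_y = 1480 MPa, ρ = 8060 kg/m³, cost = 20.30 $/kg
  material Z: M = 188 kN·m per $
  material C: M = 59.0 kN·m per $
  material Q: M = 19.0 kN·m per $
  material G: M = 13.1 kN·m per $
  material H: M = 9.05 kN·m per $
  material W: M = 4.69 kN·m per $
  material R: M = 4.29 kN·m per $
Material Z has the largest M.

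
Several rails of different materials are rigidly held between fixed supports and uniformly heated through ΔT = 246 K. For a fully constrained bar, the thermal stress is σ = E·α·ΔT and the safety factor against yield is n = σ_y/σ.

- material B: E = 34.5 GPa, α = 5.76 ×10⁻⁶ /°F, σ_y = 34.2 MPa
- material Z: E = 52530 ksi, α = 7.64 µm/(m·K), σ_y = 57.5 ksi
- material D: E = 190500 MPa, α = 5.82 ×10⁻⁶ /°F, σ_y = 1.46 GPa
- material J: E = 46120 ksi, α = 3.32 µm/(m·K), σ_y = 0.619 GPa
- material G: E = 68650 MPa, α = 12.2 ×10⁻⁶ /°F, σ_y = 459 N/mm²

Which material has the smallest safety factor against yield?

material B

Converting E to GPa, α to ×10⁻⁶/K, σ_y to MPa, then σ and n for each:
  material B: E = 34.50, α = 10.4, σ_y = 34.20 → σ = 88.0 MPa, n = 0.389
  material Z: E = 362.2, α = 7.64, σ_y = 396.4 → σ = 681 MPa, n = 0.582
  material D: E = 190.5, α = 10.5, σ_y = 1460 → σ = 491 MPa, n = 2.97
  material J: E = 318.0, α = 3.32, σ_y = 619.0 → σ = 260 MPa, n = 2.38
  material G: E = 68.65, α = 22.0, σ_y = 459.0 → σ = 371 MPa, n = 1.24
Material B has the lowest safety factor, n = 0.389.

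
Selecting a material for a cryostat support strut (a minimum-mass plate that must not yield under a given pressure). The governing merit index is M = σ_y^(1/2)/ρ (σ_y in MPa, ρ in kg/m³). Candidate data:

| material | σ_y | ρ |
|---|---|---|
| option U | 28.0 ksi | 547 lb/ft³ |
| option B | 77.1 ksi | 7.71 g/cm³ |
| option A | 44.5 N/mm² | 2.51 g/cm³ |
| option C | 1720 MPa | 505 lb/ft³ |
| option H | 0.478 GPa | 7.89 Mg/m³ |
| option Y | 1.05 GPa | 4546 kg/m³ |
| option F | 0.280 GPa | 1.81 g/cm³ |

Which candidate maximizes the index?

Normalizing units and computing the index:
  option U: σ_y = 193.1 MPa, ρ = 8762 kg/m³
  option B: σ_y = 531.6 MPa, ρ = 7710 kg/m³
  option A: σ_y = 44.50 MPa, ρ = 2510 kg/m³
  option C: σ_y = 1720 MPa, ρ = 8089 kg/m³
  option H: σ_y = 478.0 MPa, ρ = 7890 kg/m³
  option Y: σ_y = 1050 MPa, ρ = 4546 kg/m³
  option F: σ_y = 280.0 MPa, ρ = 1810 kg/m³
  option F: M = 9.24×10⁻³
  option Y: M = 7.13×10⁻³
  option C: M = 5.13×10⁻³
  option B: M = 2.99×10⁻³
  option H: M = 2.77×10⁻³
  option A: M = 2.66×10⁻³
  option U: M = 1.59×10⁻³
Option F ranks first.

option F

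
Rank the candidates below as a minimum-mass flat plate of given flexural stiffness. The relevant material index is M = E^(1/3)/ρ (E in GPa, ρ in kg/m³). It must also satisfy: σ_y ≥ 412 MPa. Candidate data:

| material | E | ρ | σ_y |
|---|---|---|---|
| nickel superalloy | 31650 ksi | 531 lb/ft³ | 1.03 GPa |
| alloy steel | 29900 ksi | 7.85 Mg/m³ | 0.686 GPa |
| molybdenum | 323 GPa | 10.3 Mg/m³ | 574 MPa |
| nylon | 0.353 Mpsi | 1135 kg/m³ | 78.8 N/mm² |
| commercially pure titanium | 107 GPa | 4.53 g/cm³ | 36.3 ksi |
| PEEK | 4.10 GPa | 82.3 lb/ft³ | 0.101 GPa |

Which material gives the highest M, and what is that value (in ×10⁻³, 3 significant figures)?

Screen on constraints: σ_y ≥ 412 MPa. Survivors: nickel superalloy, alloy steel, molybdenum.
In SI units:
  nickel superalloy: E = 218.2 GPa, ρ = 8506 kg/m³
  alloy steel: E = 206.2 GPa, ρ = 7850 kg/m³
  molybdenum: E = 323.0 GPa, ρ = 10300 kg/m³
  alloy steel: M = 0.753×10⁻³
  nickel superalloy: M = 0.708×10⁻³
  molybdenum: M = 0.666×10⁻³
Highest index: alloy steel.

alloy steel, M = 0.753×10⁻³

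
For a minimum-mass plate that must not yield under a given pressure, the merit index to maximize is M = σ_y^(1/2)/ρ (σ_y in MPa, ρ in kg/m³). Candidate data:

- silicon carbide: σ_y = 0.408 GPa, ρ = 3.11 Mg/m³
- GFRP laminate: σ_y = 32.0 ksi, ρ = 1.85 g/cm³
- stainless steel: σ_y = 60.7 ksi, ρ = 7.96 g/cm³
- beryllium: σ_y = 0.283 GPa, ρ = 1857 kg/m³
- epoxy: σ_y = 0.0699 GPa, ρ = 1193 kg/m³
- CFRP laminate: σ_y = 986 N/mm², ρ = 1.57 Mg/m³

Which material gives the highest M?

CFRP laminate

Convert each candidate to consistent units, then evaluate M:
  silicon carbide: σ_y = 408.0 MPa, ρ = 3110 kg/m³
  GFRP laminate: σ_y = 220.6 MPa, ρ = 1850 kg/m³
  stainless steel: σ_y = 418.5 MPa, ρ = 7960 kg/m³
  beryllium: σ_y = 283.0 MPa, ρ = 1857 kg/m³
  epoxy: σ_y = 69.90 MPa, ρ = 1193 kg/m³
  CFRP laminate: σ_y = 986.0 MPa, ρ = 1570 kg/m³
  CFRP laminate: M = 20.0×10⁻³
  beryllium: M = 9.06×10⁻³
  GFRP laminate: M = 8.03×10⁻³
  epoxy: M = 7.01×10⁻³
  silicon carbide: M = 6.49×10⁻³
  stainless steel: M = 2.57×10⁻³
The maximum is for CFRP laminate.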